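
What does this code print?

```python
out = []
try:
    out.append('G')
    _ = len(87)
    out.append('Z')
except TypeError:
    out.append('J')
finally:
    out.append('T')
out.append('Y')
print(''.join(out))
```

Execution trace: 'G' (try body) → 'J' (except TypeError) → 'T' (finally) → 'Y' (after the try/except). Output: GJTY

Answer: GJTY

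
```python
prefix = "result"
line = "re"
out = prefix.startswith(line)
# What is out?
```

Trace:
`prefix = "result"` → prefix = 'result'
`line = "re"` → line = 're'
`out = prefix.startswith(line)` → out = True
So out = True

Answer: True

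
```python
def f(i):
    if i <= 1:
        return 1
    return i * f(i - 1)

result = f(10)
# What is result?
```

f(10) = 10 * 9 * 8 * 7 * 6 * 5 * 4 * 3 * 2 * 1 = 3628800

Answer: 3628800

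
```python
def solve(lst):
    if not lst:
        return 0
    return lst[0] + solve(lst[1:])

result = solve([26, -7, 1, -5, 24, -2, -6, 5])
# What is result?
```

26 + (-7) + 1 + (-5) + 24 + (-2) + (-6) + 5 + 0 = 36

Answer: 36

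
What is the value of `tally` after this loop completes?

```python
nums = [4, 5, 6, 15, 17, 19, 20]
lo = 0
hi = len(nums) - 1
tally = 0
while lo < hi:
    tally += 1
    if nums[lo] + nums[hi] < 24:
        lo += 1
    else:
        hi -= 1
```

Steps to find pair summing to 24
`tally` takes the values: 0 → 1 → 2 → 3 → 4 → 5 → 6

Answer: 6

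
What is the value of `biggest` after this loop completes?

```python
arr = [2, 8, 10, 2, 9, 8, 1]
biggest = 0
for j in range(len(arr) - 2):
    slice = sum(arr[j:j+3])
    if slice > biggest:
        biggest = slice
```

Max sum of 3-element window in [2, 8, 10, 2, 9, 8, 1]
`biggest` takes the values: 0 → 20 → 21

Answer: 21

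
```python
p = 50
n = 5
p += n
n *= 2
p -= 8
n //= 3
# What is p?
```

Trace:
`p = 50` → p = 50
`n = 5` → n = 5
`p += n` → p = 55
`n *= 2` → n = 10
`p -= 8` → p = 47
`n //= 3` → n = 3
So p = 47

Answer: 47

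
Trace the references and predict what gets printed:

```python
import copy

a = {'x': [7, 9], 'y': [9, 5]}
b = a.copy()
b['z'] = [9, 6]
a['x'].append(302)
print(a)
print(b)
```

Key concept: shallow copy of dict with mutable values.
Step by step:
`a = {'x': [7, 9], 'y': [9, 5]}` → a = {'x': [7, 9], 'y': [9, 5]}
`b = a.copy()` → b = {'x': [7, 9], 'y': [9, 5]}
`b['z'] = [9, 6]` → b = {'x': [7, 9], 'y': [9, 5], 'z': [9, 6]}
`a['x'].append(302)` → a = {'x': [7, 9, 302], 'y': [9, 5]}; b = {'x': [7, 9, 302], 'y': [9, 5], 'z': [9, 6]}
`print(a)` → prints {'x': [7, 9, 302], 'y': [9, 5]}
`print(b)` → prints {'x': [7, 9, 302], 'y': [9, 5], 'z': [9, 6]}

Answer:
{'x': [7, 9, 302], 'y': [9, 5]}
{'x': [7, 9, 302], 'y': [9, 5], 'z': [9, 6]}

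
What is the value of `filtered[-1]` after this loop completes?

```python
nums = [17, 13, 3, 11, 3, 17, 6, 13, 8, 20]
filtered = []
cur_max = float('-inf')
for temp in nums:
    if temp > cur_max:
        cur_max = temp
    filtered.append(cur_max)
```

Running max ends at 20
`filtered` takes the values: [] → [17] → [17, 17] → [17, 17, 17] → [17, 17, 17, 17] → [17, 17, 17, 17, 17] → [17, 17, 17, 17, 17, 17] → [17, 17, 17, 17, 17, 17, 17] → [17, 17, 17, 17, 17, 17, 17, 17] → [17, 17, 17, 17, 17, 17, 17, 17, 17] → [17, 17, 17, 17, 17, 17, 17, 17, 17, 20]
So `filtered[-1]` = 20

Answer: 20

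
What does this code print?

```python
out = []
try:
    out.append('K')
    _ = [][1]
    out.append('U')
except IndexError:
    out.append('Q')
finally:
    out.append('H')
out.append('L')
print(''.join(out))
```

Execution trace: 'K' (try body) → 'Q' (except IndexError) → 'H' (finally) → 'L' (after the try/except). Output: KQHL

Answer: KQHL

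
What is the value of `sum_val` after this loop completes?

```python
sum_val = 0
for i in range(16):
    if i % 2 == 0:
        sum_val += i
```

Sum of even numbers 0 to 15
`sum_val` takes the values: 0 → 2 → 6 → 12 → 20 → 30 → 42 → 56

Answer: 56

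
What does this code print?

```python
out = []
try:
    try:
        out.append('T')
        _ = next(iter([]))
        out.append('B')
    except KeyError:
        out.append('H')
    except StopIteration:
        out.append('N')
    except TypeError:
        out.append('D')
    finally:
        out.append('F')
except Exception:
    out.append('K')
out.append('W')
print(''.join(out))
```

Execution trace: 'T' (inner try body) → 'N' (inner except StopIteration) → 'F' (inner finally) → 'W' (after the try/except). Output: TNFW

Answer: TNFW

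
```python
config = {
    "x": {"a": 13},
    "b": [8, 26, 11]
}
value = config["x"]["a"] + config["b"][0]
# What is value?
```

Trace:
`config = { ...` → config = {'x': {'a': 13}, 'b': [8, 26, 11]}
`value = config["x"]["a"] + config["b"][0]` → value = 21
So value = 21

Answer: 21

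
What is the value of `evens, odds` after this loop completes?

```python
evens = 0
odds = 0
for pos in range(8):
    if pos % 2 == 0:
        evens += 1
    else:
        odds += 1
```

Count evens and odds in range(8)
`evens, odds` takes the values: (0, 0) → (1, 0) → (1, 1) → (2, 1) → (2, 2) → (3, 2) → (3, 3) → (4, 3) → (4, 4)

Answer: 4, 4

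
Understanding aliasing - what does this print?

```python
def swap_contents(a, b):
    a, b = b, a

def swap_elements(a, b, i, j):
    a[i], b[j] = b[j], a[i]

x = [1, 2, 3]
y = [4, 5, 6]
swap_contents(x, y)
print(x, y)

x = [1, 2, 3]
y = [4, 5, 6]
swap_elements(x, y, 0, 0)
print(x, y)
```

Key concept: parameter rebinding vs mutation.
Step by step:
`x = [1, 2, 3]` → x = [1, 2, 3]
`y = [4, 5, 6]` → y = [4, 5, 6]
`swap_contents(x, y)` → no visible change to tracked variables
`print(x, y)` → prints [1, 2, 3] [4, 5, 6]
`x = [1, 2, 3]` → x = [1, 2, 3]
`y = [4, 5, 6]` → y = [4, 5, 6]
`swap_elements(x, y, 0, 0)` → x = [4, 2, 3]; y = [1, 5, 6]
`print(x, y)` → prints [4, 2, 3] [1, 5, 6]

Answer:
[1, 2, 3] [4, 5, 6]
[4, 2, 3] [1, 5, 6]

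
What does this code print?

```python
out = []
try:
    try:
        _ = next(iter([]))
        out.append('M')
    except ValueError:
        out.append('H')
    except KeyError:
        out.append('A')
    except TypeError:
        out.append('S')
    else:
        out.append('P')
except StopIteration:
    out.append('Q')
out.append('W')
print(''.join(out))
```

Execution trace: 'Q' (outer except StopIteration) → 'W' (after the try/except). Output: QW

Answer: QW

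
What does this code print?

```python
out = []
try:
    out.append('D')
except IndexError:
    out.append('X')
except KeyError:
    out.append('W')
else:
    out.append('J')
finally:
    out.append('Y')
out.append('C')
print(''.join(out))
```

Execution trace: 'D' (try body, no exception) → 'J' (else) → 'Y' (finally) → 'C' (after the try/except). Output: DJYC

Answer: DJYC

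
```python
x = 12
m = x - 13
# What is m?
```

Trace:
`x = 12` → x = 12
`m = x - 13` → m = -1
So m = -1

Answer: -1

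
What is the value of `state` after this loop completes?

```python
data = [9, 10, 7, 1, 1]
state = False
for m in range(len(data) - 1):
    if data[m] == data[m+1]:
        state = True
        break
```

Check consecutive duplicates in [9, 10, 7, 1, 1]
`state` takes the values: False → True

Answer: True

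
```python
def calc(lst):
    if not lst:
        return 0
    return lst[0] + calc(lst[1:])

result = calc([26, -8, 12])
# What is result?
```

26 + (-8) + 12 + 0 = 30

Answer: 30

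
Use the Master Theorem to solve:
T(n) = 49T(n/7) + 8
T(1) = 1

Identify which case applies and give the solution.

a=49, b=7, f(n)=8. log_7(49) = 2. Since c=0 < 2, Case 1 applies: T(n) = Θ(n^log_b(a)) = O(n^2).

Answer: O(n^2) - Case 1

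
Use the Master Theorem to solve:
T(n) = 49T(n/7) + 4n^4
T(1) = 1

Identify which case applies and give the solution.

a=49, b=7, f(n)=4n^4. log_7(49) = 2. Since c=4 > 2 and the regularity condition holds (49(n/7)^4 = (49/7^4)n^4 with 49/7^4 < 1), Case 3 applies: T(n) = Θ(f(n)) = O(n^4).

Answer: O(n^4) - Case 3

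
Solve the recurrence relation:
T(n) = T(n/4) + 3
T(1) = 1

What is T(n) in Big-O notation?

Each step divides n by 4 and adds 3. After log_4(n) steps we reach T(1)=1. So T(n) = 3·log_4(n) + 1 = O(log n).

Answer: O(log n)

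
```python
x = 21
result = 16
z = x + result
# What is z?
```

Trace:
`x = 21` → x = 21
`result = 16` → result = 16
`z = x + result` → z = 37
So z = 37

Answer: 37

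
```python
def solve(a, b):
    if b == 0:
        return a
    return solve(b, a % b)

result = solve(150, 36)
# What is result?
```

solve(150, 36) -> solve(36, 6) -> solve(6, 0) -> 6

Answer: 6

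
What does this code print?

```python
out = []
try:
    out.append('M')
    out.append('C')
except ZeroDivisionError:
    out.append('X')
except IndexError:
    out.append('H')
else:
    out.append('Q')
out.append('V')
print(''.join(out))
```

Execution trace: 'M' (try body) → 'C' (try body, no exception) → 'Q' (else) → 'V' (after the try/except). Output: MCQV

Answer: MCQV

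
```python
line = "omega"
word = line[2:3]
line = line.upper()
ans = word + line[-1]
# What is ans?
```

Trace:
`line = "omega"` → line = 'omega'
`word = line[2:3]` → word = 'e'
`line = line.upper()` → line = 'OMEGA'
`ans = word + line[-1]` → ans = 'eA'
So ans = 'eA'

Answer: 'eA'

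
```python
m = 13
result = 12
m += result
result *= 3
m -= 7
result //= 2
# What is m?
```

Trace:
`m = 13` → m = 13
`result = 12` → result = 12
`m += result` → m = 25
`result *= 3` → result = 36
`m -= 7` → m = 18
`result //= 2` → result = 18
So m = 18

Answer: 18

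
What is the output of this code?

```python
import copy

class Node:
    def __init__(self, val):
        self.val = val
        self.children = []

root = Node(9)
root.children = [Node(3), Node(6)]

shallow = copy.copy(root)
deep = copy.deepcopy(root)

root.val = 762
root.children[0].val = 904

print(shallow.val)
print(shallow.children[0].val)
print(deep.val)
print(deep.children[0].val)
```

Key concept: deep copy with custom objects.
Step by step:
`root = Node(9)` → root = Node(val=9, children=[])
`root.children = [Node(3), Node(6)]` → root = Node(val=9, children=[Node(val=3, children=[]), Node(val=6, children=[])])
`shallow = copy.copy(root)` → shallow = Node(val=9, children=[Node(val=3, children=[]), Node(val=6, children=[])])
`deep = copy.deepcopy(root)` → deep = Node(val=9, children=[Node(val=3, children=[]), Node(val=6, children=[])])
`root.val = 762` → root = Node(val=762, children=[Node(val=3, children=[]), Node(val=6, children=[])])
`root.children[0].val = 904` → root = Node(val=762, children=[Node(val=904, children=[]), Node(val=6, children=[])]); shallow = Node(val=9, children=[Node(val=904, children=[]), Node(val=6, children=[])])
`print(shallow.val)` → prints 9
`print(shallow.children[0].val)` → prints 904
`print(deep.val)` → prints 9
`print(deep.children[0].val)` → prints 3

Answer:
9
904
9
3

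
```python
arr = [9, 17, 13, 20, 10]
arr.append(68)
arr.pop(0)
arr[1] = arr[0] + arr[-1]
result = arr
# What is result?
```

Trace:
`arr = [9, 17, 13, 20, 10]` → arr = [9, 17, 13, 20, 10]
`arr.append(68)` → arr = [9, 17, 13, 20, 10, 68]
`arr.pop(0)` → arr = [17, 13, 20, 10, 68]
`arr[1] = arr[0] + arr[-1]` → arr = [17, 85, 20, 10, 68]
`result = arr` → result = [17, 85, 20, 10, 68]
So result = [17, 85, 20, 10, 68]

Answer: [17, 85, 20, 10, 68]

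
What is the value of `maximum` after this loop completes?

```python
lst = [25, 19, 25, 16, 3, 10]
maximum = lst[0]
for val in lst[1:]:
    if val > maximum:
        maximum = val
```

Maximum of [25, 19, 25, 16, 3, 10]
`maximum` takes the values: 25

Answer: 25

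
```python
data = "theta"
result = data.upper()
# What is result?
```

Trace:
`data = "theta"` → data = 'theta'
`result = data.upper()` → result = 'THETA'
So result = 'THETA'

Answer: 'THETA'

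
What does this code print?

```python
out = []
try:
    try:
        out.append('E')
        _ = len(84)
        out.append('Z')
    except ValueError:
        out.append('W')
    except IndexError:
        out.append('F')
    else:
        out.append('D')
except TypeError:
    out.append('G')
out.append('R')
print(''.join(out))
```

Execution trace: 'E' (try body) → 'G' (outer except TypeError) → 'R' (after the try/except). Output: EGR

Answer: EGR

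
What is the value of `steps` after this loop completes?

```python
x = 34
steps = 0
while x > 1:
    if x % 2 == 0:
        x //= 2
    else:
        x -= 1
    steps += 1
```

Steps to reduce 34 to 1
`steps` takes the values: 0 → 1 → 2 → 3 → 4 → 5 → 6

Answer: 6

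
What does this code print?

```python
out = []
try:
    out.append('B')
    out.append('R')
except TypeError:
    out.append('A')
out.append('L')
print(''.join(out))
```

Execution trace: 'B' (try body) → 'R' (try body, no exception) → 'L' (after the try/except). Output: BRL

Answer: BRL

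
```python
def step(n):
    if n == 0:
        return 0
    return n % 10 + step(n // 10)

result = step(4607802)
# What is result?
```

Sum of digits of 4607802: 2 + 0 + 8 + 7 + 0 + 6 + 4 = 27

Answer: 27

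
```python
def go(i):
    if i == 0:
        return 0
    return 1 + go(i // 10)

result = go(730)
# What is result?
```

Count of digits of 730: 3

Answer: 3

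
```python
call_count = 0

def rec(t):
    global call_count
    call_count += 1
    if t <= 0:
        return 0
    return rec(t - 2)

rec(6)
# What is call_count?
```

Linear recursion stepping by 2: 4 calls from t=6 down to ≤0.

Answer: 4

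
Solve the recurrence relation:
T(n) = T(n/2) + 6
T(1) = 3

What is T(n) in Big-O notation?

Each step divides n by 2 and adds 6. After log_2(n) steps we reach T(1)=3. So T(n) = 6·log_2(n) + 3 = O(log n).

Answer: O(log n)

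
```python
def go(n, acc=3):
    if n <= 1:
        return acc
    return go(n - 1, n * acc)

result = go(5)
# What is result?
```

Accumulator trace (n, acc): (5, 3) -> (4, 15) -> (3, 60) -> (2, 180) -> (1, 360) -> return 360

Answer: 360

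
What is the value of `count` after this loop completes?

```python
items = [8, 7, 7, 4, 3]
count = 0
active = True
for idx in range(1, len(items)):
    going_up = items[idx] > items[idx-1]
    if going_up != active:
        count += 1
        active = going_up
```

Count direction changes in [8, 7, 7, 4, 3]
`count` takes the values: 0 → 1

Answer: 1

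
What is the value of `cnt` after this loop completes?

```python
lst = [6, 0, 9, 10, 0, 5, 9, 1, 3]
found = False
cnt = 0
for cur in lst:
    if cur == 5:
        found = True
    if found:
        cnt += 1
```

Count elements after first 5 in [6, 0, 9, 10, 0, 5, 9, 1, 3]
`cnt` takes the values: 0 → 1 → 2 → 3 → 4

Answer: 4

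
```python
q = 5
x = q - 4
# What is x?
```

Trace:
`q = 5` → q = 5
`x = q - 4` → x = 1
So x = 1

Answer: 1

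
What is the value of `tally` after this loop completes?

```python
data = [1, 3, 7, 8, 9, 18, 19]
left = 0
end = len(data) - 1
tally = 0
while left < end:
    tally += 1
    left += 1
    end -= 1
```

Iterations until pointers meet (list length 7)
`tally` takes the values: 0 → 1 → 2 → 3

Answer: 3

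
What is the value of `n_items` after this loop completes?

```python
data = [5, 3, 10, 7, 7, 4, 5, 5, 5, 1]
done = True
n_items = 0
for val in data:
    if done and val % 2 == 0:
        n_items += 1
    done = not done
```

Count even values at even positions
`n_items` takes the values: 0 → 1

Answer: 1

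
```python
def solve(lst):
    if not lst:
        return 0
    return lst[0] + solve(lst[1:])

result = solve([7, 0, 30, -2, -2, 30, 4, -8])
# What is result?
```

7 + 0 + 30 + (-2) + (-2) + 30 + 4 + (-8) + 0 = 59

Answer: 59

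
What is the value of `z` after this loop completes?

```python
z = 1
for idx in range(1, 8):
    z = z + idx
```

Start at 1, add 1 through 7
`z` takes the values: 1 → 2 → 4 → 7 → 11 → 16 → 22 → 29

Answer: 29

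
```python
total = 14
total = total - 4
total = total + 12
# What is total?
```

Trace:
`total = 14` → total = 14
`total = total - 4` → total = 10
`total = total + 12` → total = 22
So total = 22

Answer: 22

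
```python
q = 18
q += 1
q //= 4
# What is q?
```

Trace:
`q = 18` → q = 18
`q += 1` → q = 19
`q //= 4` → q = 4
So q = 4

Answer: 4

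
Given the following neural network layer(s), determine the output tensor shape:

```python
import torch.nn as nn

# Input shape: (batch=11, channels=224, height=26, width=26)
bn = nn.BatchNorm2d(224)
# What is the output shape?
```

Input: (11, 224, 26, 26) -> Output: (11, 224, 26, 26)

Answer: (11, 224, 26, 26)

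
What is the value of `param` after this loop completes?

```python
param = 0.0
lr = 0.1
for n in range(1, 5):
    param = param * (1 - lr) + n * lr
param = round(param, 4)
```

Moving average with lr=0.1
`param` takes the values: 0.0 → 0.1 → 0.29 → 0.561 → 0.9049

Answer: 0.9049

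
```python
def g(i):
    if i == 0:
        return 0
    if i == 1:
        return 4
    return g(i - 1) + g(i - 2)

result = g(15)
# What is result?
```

Build up from base cases: g(0)=0, g(1)=4, g(2)=4, g(3)=8, g(4)=12, g(5)=20, g(6)=32, ..., g(15)=2440

Answer: 2440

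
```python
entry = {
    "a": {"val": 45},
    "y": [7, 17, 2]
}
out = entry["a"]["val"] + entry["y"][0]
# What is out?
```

Trace:
`entry = { ...` → entry = {'a': {'val': 45}, 'y': [7, 17, 2]}
`out = entry["a"]["val"] + entry["y"][0]` → out = 52
So out = 52

Answer: 52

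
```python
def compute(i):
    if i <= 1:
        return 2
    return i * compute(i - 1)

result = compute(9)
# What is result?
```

compute(9) = 9 * 8 * 7 * 6 * 5 * 4 * 3 * 2 * 2 = 725760

Answer: 725760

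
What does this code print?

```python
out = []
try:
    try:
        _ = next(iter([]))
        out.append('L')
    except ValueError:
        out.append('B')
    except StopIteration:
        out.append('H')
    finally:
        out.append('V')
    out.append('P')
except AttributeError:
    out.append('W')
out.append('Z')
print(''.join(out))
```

Execution trace: 'H' (inner except StopIteration) → 'V' (inner finally) → 'P' (try body, no exception) → 'Z' (after the try/except). Output: HVPZ

Answer: HVPZ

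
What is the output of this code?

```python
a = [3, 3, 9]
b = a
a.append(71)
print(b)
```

Key concept: basic list aliasing.
Step by step:
`a = [3, 3, 9]` → a = [3, 3, 9]
`b = a` → b = [3, 3, 9] (same object as a)
`a.append(71)` → a = [3, 3, 9, 71] (same object as b); b = [3, 3, 9, 71] (same object as a)
`print(b)` → prints [3, 3, 9, 71]

Answer: [3, 3, 9, 71]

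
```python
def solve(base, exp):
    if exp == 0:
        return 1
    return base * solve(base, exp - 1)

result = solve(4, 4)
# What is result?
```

solve(4, 4) = 4 * 4 * 4 * 4 = 256

Answer: 256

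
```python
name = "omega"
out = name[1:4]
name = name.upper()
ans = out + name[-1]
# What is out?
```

Trace:
`name = "omega"` → name = 'omega'
`out = name[1:4]` → out = 'meg'
`name = name.upper()` → name = 'OMEGA'
`ans = out + name[-1]` → ans = 'megA'
So out = 'meg'

Answer: 'meg'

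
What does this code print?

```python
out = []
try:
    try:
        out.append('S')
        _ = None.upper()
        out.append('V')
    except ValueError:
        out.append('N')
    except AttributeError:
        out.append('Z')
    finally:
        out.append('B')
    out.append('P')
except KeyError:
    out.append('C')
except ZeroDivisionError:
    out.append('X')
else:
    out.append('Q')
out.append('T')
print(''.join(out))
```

Execution trace: 'S' (inner try body) → 'Z' (inner except AttributeError) → 'B' (inner finally) → 'P' (try body, no exception) → 'Q' (else) → 'T' (after the try/except). Output: SZBPQT

Answer: SZBPQT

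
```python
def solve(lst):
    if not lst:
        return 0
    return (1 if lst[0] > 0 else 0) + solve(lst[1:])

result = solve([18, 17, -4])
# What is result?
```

Count of positive elements in [18, 17, -4] = 2

Answer: 2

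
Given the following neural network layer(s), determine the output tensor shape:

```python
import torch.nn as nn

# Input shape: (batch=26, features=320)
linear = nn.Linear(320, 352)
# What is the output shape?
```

Input: (26, 320) -> Output: (26, 352)

Answer: (26, 352)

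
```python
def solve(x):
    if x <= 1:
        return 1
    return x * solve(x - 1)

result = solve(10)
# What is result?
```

solve(10) = 10 * 9 * 8 * 7 * 6 * 5 * 4 * 3 * 2 * 1 = 3628800

Answer: 3628800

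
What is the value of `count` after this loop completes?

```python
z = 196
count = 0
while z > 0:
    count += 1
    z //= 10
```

Count digits by repeated division by 10
`count` takes the values: 0 → 1 → 2 → 3

Answer: 3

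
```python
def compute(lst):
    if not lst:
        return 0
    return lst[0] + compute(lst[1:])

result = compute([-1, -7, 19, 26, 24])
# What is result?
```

(-1) + (-7) + 19 + 26 + 24 + 0 = 61

Answer: 61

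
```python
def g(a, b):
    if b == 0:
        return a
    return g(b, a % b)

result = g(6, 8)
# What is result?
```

g(6, 8) -> g(8, 6) -> g(6, 2) -> g(2, 0) -> 2

Answer: 2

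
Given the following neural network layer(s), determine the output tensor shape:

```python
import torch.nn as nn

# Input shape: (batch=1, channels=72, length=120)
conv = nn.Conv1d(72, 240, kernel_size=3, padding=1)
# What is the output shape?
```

Input: (1, 72, 120) -> Output: (1, 240, 120)

Answer: (1, 240, 120)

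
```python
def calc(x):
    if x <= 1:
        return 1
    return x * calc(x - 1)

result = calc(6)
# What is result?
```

calc(6) = 6 * 5 * 4 * 3 * 2 * 1 = 720

Answer: 720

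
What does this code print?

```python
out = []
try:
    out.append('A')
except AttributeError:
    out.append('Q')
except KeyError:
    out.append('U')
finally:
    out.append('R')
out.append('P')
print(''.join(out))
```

Execution trace: 'A' (try body, no exception) → 'R' (finally) → 'P' (after the try/except). Output: ARP

Answer: ARP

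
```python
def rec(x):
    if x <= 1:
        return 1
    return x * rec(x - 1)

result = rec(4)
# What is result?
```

rec(4) = 4 * 3 * 2 * 1 = 24

Answer: 24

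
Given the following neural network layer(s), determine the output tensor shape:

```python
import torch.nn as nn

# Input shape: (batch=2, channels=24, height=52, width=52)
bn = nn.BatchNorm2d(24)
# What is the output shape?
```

Input: (2, 24, 52, 52) -> Output: (2, 24, 52, 52)

Answer: (2, 24, 52, 52)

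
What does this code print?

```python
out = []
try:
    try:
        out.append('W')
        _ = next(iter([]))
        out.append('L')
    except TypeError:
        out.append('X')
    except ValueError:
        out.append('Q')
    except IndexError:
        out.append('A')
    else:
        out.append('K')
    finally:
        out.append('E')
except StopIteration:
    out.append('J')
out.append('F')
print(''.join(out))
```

Execution trace: 'W' (inner try body) → 'E' (inner finally) → 'J' (outer except StopIteration) → 'F' (after the try/except). Output: WEJF

Answer: WEJF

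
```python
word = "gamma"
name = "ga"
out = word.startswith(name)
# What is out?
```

Trace:
`word = "gamma"` → word = 'gamma'
`name = "ga"` → name = 'ga'
`out = word.startswith(name)` → out = True
So out = True

Answer: True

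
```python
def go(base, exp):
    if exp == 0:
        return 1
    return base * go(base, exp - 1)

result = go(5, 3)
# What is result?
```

go(5, 3) = 5 * 5 * 5 = 125

Answer: 125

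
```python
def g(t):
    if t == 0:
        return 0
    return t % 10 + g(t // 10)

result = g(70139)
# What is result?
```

Sum of digits of 70139: 9 + 3 + 1 + 0 + 7 = 20

Answer: 20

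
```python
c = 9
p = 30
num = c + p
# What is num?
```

Trace:
`c = 9` → c = 9
`p = 30` → p = 30
`num = c + p` → num = 39
So num = 39

Answer: 39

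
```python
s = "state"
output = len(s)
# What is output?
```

Trace:
`s = "state"` → s = 'state'
`output = len(s)` → output = 5
So output = 5

Answer: 5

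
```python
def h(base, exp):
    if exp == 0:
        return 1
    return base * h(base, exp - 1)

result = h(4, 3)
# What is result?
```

h(4, 3) = 4 * 4 * 4 = 64

Answer: 64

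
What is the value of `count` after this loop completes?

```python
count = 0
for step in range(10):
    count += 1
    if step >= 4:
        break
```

Loop breaks when step reaches 4, count is 5
`count` takes the values: 0 → 1 → 2 → 3 → 4 → 5

Answer: 5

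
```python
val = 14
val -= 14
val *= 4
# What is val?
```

Trace:
`val = 14` → val = 14
`val -= 14` → val = 0
`val *= 4` → val = 0
So val = 0

Answer: 0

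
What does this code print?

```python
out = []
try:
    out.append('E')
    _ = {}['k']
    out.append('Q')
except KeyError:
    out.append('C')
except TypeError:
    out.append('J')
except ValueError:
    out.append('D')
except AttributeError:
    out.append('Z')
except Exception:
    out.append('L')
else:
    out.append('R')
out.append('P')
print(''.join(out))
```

Execution trace: 'E' (try body) → 'C' (except KeyError) → 'P' (after the try/except). Output: ECP

Answer: ECP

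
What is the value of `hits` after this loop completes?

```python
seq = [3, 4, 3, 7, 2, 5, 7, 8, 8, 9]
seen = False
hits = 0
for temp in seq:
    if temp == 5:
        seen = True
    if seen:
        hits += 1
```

Count elements after first 5 in [3, 4, 3, 7, 2, 5, 7, 8, 8, 9]
`hits` takes the values: 0 → 1 → 2 → 3 → 4 → 5

Answer: 5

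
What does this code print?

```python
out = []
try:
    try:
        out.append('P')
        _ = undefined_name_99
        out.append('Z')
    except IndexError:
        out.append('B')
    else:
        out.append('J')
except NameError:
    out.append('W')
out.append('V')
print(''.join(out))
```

Execution trace: 'P' (try body) → 'W' (outer except NameError) → 'V' (after the try/except). Output: PWV

Answer: PWV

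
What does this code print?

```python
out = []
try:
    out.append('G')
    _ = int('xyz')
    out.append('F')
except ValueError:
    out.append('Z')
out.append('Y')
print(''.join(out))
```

Execution trace: 'G' (try body) → 'Z' (except ValueError) → 'Y' (after the try/except). Output: GZY

Answer: GZY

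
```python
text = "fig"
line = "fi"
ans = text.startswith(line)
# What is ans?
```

Trace:
`text = "fig"` → text = 'fig'
`line = "fi"` → line = 'fi'
`ans = text.startswith(line)` → ans = True
So ans = True

Answer: True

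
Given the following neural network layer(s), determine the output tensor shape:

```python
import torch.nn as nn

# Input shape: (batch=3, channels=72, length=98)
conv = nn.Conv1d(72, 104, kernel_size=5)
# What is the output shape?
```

Input: (3, 72, 98) -> Output: (3, 104, 94)

Answer: (3, 104, 94)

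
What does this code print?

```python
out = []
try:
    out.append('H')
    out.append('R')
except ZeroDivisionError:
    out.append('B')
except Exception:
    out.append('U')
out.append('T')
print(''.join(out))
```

Execution trace: 'H' (try body) → 'R' (try body, no exception) → 'T' (after the try/except). Output: HRT

Answer: HRT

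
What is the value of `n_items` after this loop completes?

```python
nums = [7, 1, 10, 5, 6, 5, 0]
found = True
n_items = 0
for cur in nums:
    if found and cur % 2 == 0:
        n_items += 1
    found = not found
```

Count even values at even positions
`n_items` takes the values: 0 → 1 → 2 → 3

Answer: 3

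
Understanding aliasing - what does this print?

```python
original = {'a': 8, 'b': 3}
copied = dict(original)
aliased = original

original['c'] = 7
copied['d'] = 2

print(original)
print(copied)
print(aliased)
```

Key concept: dict() creates copy, assignment creates alias.
Step by step:
`original = {'a': 8, 'b': 3}` → original = {'a': 8, 'b': 3}
`copied = dict(original)` → copied = {'a': 8, 'b': 3}
`aliased = original` → aliased = {'a': 8, 'b': 3} (same object as original)
`original['c'] = 7` → original = {'a': 8, 'b': 3, 'c': 7} (same object as aliased); aliased = {'a': 8, 'b': 3, 'c': 7} (same object as original)
`copied['d'] = 2` → copied = {'a': 8, 'b': 3, 'd': 2}
`print(original)` → prints {'a': 8, 'b': 3, 'c': 7}
`print(copied)` → prints {'a': 8, 'b': 3, 'd': 2}
`print(aliased)` → prints {'a': 8, 'b': 3, 'c': 7}

Answer:
{'a': 8, 'b': 3, 'c': 7}
{'a': 8, 'b': 3, 'd': 2}
{'a': 8, 'b': 3, 'c': 7}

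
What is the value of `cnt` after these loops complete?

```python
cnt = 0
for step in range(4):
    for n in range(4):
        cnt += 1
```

4 * 4 = 16
`cnt` takes the values: 0 → 1 → 2 → 3 → 4 → 5 → 6 → 7 → 8 → 9 → 10 → 11 → 12 → 13 → 14 → 15 → 16

Answer: 16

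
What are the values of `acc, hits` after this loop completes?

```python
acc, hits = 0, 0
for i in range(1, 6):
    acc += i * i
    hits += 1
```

Sum of squares and count
`acc, hits` takes the values: (0, 0) → (1, 0) → (1, 1) → (5, 1) → (5, 2) → (14, 2) → (14, 3) → (30, 3) → (30, 4) → (55, 4) → (55, 5)

Answer: 55, 5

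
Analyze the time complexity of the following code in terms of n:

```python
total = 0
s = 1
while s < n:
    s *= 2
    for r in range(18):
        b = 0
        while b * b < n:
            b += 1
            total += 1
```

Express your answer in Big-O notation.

Each loop level contributes: log n × 1 × √n. Multiplying the contributions gives O(√n log n).

Answer: O(√n log n)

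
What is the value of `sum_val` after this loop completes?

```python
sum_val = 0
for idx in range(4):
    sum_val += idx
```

Sum of 0 to 3 = 6
`sum_val` takes the values: 0 → 1 → 3 → 6

Answer: 6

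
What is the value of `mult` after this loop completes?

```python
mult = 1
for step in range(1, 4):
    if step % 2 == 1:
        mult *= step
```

Product of odd numbers 1 to 3
`mult` takes the values: 1 → 3

Answer: 3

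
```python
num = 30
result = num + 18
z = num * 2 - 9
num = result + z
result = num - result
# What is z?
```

Trace:
`num = 30` → num = 30
`result = num + 18` → result = 48
`z = num * 2 - 9` → z = 51
`num = result + z` → num = 99
`result = num - result` → result = 51
So z = 51

Answer: 51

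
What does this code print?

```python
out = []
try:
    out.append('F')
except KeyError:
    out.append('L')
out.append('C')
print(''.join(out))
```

Execution trace: 'F' (try body, no exception) → 'C' (after the try/except). Output: FC

Answer: FC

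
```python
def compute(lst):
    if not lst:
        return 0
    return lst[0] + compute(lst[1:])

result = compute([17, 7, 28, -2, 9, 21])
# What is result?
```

17 + 7 + 28 + (-2) + 9 + 21 + 0 = 80

Answer: 80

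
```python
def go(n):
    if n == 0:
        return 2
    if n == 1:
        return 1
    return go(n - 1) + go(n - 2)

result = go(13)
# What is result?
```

Build up from base cases: go(0)=2, go(1)=1, go(2)=3, go(3)=4, go(4)=7, go(5)=11, go(6)=18, ..., go(13)=521

Answer: 521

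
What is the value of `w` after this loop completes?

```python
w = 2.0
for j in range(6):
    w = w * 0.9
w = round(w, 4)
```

Exponential decay: 2.0 * 0.9^6
`w` takes the values: 2.0 → 1.8 → 1.62 → 1.458 → 1.3122 → 1.18098 → 1.062882 → 1.0629

Answer: 1.0629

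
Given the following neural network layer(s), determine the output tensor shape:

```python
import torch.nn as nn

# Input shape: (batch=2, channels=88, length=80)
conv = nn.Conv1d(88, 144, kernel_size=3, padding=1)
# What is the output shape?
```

Input: (2, 88, 80) -> Output: (2, 144, 80)

Answer: (2, 144, 80)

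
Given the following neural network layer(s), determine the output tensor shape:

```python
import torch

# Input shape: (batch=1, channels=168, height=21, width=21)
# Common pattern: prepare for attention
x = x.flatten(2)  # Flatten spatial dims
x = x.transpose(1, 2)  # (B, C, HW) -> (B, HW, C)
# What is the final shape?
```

Input: (1, 168, 21, 21) -> after flatten(2): (1, 168, 441) -> Output: (1, 441, 168)

Answer: (1, 441, 168)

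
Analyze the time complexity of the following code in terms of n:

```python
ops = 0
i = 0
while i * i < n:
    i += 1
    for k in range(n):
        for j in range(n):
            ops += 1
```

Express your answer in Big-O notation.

Each loop level contributes: √n × n × n. Multiplying the contributions gives O(n^2√n).

Answer: O(n^2√n)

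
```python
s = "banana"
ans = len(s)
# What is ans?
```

Trace:
`s = "banana"` → s = 'banana'
`ans = len(s)` → ans = 6
So ans = 6

Answer: 6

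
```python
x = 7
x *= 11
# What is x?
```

Trace:
`x = 7` → x = 7
`x *= 11` → x = 77
So x = 77

Answer: 77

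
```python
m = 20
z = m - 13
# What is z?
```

Trace:
`m = 20` → m = 20
`z = m - 13` → z = 7
So z = 7

Answer: 7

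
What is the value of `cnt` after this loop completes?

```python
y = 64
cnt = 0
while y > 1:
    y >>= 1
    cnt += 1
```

Count right shifts until 1
`cnt` takes the values: 0 → 1 → 2 → 3 → 4 → 5 → 6

Answer: 6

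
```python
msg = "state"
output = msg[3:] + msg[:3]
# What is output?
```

Trace:
`msg = "state"` → msg = 'state'
`output = msg[3:] + msg[:3]` → output = 'testa'
So output = 'testa'

Answer: 'testa'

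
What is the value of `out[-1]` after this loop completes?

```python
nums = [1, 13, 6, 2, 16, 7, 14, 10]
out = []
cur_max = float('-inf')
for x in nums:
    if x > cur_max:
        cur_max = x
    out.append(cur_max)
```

Running max ends at 16
`out` takes the values: [] → [1] → [1, 13] → [1, 13, 13] → [1, 13, 13, 13] → [1, 13, 13, 13, 16] → [1, 13, 13, 13, 16, 16] → [1, 13, 13, 13, 16, 16, 16] → [1, 13, 13, 13, 16, 16, 16, 16]
So `out[-1]` = 16

Answer: 16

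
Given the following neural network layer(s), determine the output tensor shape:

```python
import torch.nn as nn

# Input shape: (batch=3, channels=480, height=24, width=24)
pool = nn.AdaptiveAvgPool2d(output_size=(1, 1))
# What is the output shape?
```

Input: (3, 480, 24, 24) -> Output: (3, 480, 1, 1)

Answer: (3, 480, 1, 1)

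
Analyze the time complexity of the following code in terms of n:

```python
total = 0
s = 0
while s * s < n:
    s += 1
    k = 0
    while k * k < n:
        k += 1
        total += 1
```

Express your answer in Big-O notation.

Each loop level contributes: √n × √n. Multiplying the contributions gives O(n).

Answer: O(n)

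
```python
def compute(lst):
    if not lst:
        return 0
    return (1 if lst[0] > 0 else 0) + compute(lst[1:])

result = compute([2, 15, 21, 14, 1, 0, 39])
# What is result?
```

Count of positive elements in [2, 15, 21, 14, 1, 0, 39] = 6

Answer: 6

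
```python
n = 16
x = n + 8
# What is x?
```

Trace:
`n = 16` → n = 16
`x = n + 8` → x = 24
So x = 24

Answer: 24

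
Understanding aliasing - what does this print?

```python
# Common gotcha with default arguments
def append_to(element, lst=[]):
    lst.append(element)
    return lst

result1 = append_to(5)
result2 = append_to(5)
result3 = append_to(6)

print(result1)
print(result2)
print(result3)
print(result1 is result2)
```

Key concept: mutable default argument gotcha.
Step by step:
`result1 = append_to(5)` → result1 = [5]
`result2 = append_to(5)` → result1 = [5, 5] (same object as result2); result2 = [5, 5] (same object as result1)
`result3 = append_to(6)` → result1 = [5, 5, 6] (same object as result2, result3); result2 = [5, 5, 6] (same object as result1, result3); result3 = [5, 5, 6] (same object as result1, result2)
`print(result1)` → prints [5, 5, 6]
`print(result2)` → prints [5, 5, 6]
`print(result3)` → prints [5, 5, 6]
`print(result1 is result2)` → prints True

Answer:
[5, 5, 6]
[5, 5, 6]
[5, 5, 6]
True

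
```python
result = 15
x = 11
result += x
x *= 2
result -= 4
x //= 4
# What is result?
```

Trace:
`result = 15` → result = 15
`x = 11` → x = 11
`result += x` → result = 26
`x *= 2` → x = 22
`result -= 4` → result = 22
`x //= 4` → x = 5
So result = 22

Answer: 22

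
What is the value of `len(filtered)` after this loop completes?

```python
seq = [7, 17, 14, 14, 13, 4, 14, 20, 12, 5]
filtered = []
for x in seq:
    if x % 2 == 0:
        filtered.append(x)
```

Count even numbers in [7, 17, 14, 14, 13, 4, 14, 20, 12, 5]
`filtered` takes the values: [] → [14] → [14, 14] → [14, 14, 4] → [14, 14, 4, 14] → [14, 14, 4, 14, 20] → [14, 14, 4, 14, 20, 12]
So `len(filtered)` = 6

Answer: 6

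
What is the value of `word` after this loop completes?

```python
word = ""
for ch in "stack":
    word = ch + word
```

Reverse 'stack'
`word` takes the values: "" → "s" → "ts" → "ats" → "cats" → "kcats"

Answer: "kcats"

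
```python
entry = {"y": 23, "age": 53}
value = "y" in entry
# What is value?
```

Trace:
`entry = {"y": 23, "age": 53}` → entry = {'y': 23, 'age': 53}
`value = "y" in entry` → value = True
So value = True

Answer: True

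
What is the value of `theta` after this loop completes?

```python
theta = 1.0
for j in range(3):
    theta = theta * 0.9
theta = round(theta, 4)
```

Exponential decay: 1.0 * 0.9^3
`theta` takes the values: 1.0 → 0.9 → 0.81 → 0.729

Answer: 0.729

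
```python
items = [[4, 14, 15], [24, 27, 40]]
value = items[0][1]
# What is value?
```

Trace:
`items = [[4, 14, 15], [24, 27, 40]]` → items = [[4, 14, 15], [24, 27, 40]]
`value = items[0][1]` → value = 14
So value = 14

Answer: 14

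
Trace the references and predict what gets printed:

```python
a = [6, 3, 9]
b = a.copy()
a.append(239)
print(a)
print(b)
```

Key concept: list.copy() creates independent copy.
Step by step:
`a = [6, 3, 9]` → a = [6, 3, 9]
`b = a.copy()` → b = [6, 3, 9]
`a.append(239)` → a = [6, 3, 9, 239]
`print(a)` → prints [6, 3, 9, 239]
`print(b)` → prints [6, 3, 9]

Answer:
[6, 3, 9, 239]
[6, 3, 9]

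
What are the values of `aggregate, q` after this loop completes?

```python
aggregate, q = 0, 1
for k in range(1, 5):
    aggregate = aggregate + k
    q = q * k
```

Sum and factorial of 1 to 4
`aggregate, q` takes the values: (0, 1) → (1, 1) → (3, 1) → (3, 2) → (6, 2) → (6, 6) → (10, 6) → (10, 24)

Answer: 10, 24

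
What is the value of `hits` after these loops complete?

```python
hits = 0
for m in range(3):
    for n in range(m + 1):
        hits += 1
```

Triangle: 1 + 2 + ... + 3
`hits` takes the values: 0 → 1 → 2 → 3 → 4 → 5 → 6

Answer: 6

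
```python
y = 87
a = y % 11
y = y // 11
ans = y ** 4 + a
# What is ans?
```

Trace:
`y = 87` → y = 87
`a = y % 11` → a = 10
`y = y // 11` → y = 7
`ans = y ** 4 + a` → ans = 2411
So ans = 2411

Answer: 2411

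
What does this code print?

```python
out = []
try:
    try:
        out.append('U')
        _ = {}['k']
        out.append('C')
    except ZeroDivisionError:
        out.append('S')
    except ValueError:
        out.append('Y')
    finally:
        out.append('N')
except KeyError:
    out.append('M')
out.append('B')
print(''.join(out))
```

Execution trace: 'U' (inner try body) → 'N' (inner finally) → 'M' (outer except KeyError) → 'B' (after the try/except). Output: UNMB

Answer: UNMB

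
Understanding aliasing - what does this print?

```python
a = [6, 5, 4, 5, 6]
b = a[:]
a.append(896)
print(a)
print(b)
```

Key concept: slice [:] creates copy.
Step by step:
`a = [6, 5, 4, 5, 6]` → a = [6, 5, 4, 5, 6]
`b = a[:]` → b = [6, 5, 4, 5, 6]
`a.append(896)` → a = [6, 5, 4, 5, 6, 896]
`print(a)` → prints [6, 5, 4, 5, 6, 896]
`print(b)` → prints [6, 5, 4, 5, 6]

Answer:
[6, 5, 4, 5, 6, 896]
[6, 5, 4, 5, 6]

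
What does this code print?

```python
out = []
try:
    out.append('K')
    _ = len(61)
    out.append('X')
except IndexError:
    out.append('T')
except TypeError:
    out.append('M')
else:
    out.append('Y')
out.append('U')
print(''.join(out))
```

Execution trace: 'K' (try body) → 'M' (except TypeError) → 'U' (after the try/except). Output: KMU

Answer: KMU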